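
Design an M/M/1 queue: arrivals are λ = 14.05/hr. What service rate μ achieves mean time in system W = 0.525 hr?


W = 1/(μ−λ) ⇒ μ − λ = 1/W = 1/0.525 = 1.9048
μ = λ + 1/W = 14.05 + 1.9048 = 15.9548 per hr

Final: 15.9548 /hr


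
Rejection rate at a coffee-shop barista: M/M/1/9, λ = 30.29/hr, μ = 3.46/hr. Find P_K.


ρ = λ/μ = 30.29/3.46 = 8.7543
P_K = (1−ρ)ρ^K/(1−ρ^(K+1)) = (-7.7543·302001132.014837)/(1 − 2643819158.592312)
= -2341818026.577475/-2643819157.592312 = 0.885771

Final: 0.885771


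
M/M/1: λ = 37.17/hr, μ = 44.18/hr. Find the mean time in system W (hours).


W = 1/(μ−λ) = 1/(44.18 − 37.17) = 1/7.01 = 0.1427 hr

Final: 0.1427 hr


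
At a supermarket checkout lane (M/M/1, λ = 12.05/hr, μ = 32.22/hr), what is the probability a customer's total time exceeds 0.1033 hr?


W ~ Exponential(μ−λ) for M/M/1.
μ − λ = 32.22 − 12.05 = 20.1700
P(W > t) = e^{−(μ−λ)t} = e^{−2.0836} = 0.124486

Final: 0.124486


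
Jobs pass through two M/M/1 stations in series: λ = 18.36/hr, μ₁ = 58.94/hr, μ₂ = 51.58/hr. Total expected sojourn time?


Each node sees arrival rate λ = 18.36/hr (tandem ⇒ throughput preserved).
W₁ = 1/(μ₁−λ) = 1/(58.94−18.36) = 0.02464 hr
W₂ = 1/(μ₂−λ) = 1/(51.58−18.36) = 0.03010 hr
W_total = W₁ + W₂ = 0.02464 + 0.03010 = 0.05475 hr

Final: 0.05475 hr


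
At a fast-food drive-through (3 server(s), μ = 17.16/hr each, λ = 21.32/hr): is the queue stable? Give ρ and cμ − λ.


Total capacity cμ = 3·17.16 = 51.48/hr
ρ = λ/(cμ) = 21.32/51.48 = 0.4141
Stable ⇔ ρ < 1: YES
Spare capacity = cμ − λ = 51.48 − 21.32 = 30.16/hr

Final: ρ = 0.4141; stable; margin = 30.16/hr


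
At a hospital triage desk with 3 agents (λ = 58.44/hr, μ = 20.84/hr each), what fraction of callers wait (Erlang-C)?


a = λ/μ = 2.8042; ρ = a/3 = 0.9347
P₀ = 0.015612 (from M/M/c formula)
C(c,a) = [a^c/(c!(1−ρ))]·P₀ = [22.05147/(6·0.06526)]·0.015612
= 56.31772·0.015612 = 0.879226

Final: 0.879226


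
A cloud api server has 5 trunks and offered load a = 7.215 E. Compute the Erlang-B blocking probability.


B(c,a) = (a^c/c!) / Σ_{k=0}^{c} a^k/k!
a^5/5! = 162.929765
Σ terms (k=0..5): 1.00000 + 7.21500 + 26.02811 + 62.59761 + 112.91044 + 162.92976 = 372.680928
B = 162.929765/372.680928 = 0.437183

Final: 0.437183


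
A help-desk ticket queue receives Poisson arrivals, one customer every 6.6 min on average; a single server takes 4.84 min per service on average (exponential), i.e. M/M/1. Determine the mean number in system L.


λ = 60/6.6 = 9.0909 /hr
μ = 60/4.84 = 12.3967 /hr
ρ = λ/μ = 9.0909/12.3967 = 0.7333
L = ρ/(1−ρ) = 0.7333/0.2667 = 2.7500

Final: 2.7500


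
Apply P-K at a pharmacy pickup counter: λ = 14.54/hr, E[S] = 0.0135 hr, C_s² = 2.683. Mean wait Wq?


ρ = λ·E[S] = 14.54·0.0135 = 0.1963
E[S²] = E[S]²(1+C_s²) = 0.0135²·(1+2.683) = 0.0006712
Wq = λ·E[S²]/(2(1−ρ)) = 14.54·0.0006712/(2·0.8037) = 0.006072 hr

Final: 0.006072 hr


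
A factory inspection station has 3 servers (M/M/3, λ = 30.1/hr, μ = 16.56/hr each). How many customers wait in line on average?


a = λ/μ = 1.8176; ρ = a/3 = 0.6059
P₀ = 0.142675
Lq = P₀·a^c·ρ / (c!·(1−ρ)²) = 0.142675·6.00508·0.6059/(6·0.15533)
= 0.55698

Final: 0.55698


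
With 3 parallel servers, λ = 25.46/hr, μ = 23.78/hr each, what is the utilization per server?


ρ = λ/(cμ) = 25.46/(3·23.78) = 25.46/71.34 = 0.3569

Final: 0.3569


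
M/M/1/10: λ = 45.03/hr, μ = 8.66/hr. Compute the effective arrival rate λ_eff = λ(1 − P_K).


ρ = 5.1998; P_K = (1−ρ)ρ^10/(1−ρ^11) = 0.807684
λ_eff = λ(1 − P_K) = 45.03·(1 − 0.807684) = 45.03·0.192316 = 8.6600 /hr

Final: 8.6600 /hr


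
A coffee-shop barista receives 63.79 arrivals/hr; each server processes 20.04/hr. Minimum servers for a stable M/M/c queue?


Stability requires cμ > λ ⇔ c > λ/μ.
λ/μ = 63.79/20.04 = 3.1831
Minimum integer c = ⌊3.1831⌋ + 1 = 4
Check: 4·20.04 = 80.16 > 63.79, while 3·20.04 = 60.12 ≤ 63.79

Final: 4 servers


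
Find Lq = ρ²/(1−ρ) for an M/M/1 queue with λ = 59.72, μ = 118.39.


ρ = 59.72/118.39 = 0.5044
Lq = ρ²/(1−ρ) = 0.2545/0.4956 = 0.5135

Final: 0.5135


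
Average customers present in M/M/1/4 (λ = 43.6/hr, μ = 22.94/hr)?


ρ = 43.6/22.94 = 1.9006
L = ρ[1 − (K+1)ρ^K + Kρ^(K+1)] / [(1−ρ)(1−ρ^(K+1))]
Numerator: 1.9006·(1 − 5·13.048852 + 4·24.800782) = 66.443186
Denominator: (-0.9006)·(-23.800782) = 21.435229
L = 66.443186/21.435229 = 3.0997

Final: 3.0997


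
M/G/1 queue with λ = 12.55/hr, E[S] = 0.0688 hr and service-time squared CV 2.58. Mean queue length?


ρ = λ·E[S] = 12.55·0.0688 = 0.8634
Lq = ρ²(1+C_s²)/(2(1−ρ)) = 0.7455·(1+2.58)/(2·0.1366)
= 0.7455·3.5800/0.2731 = 9.77223

Final: 9.77223


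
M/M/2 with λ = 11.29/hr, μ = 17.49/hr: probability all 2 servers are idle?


a = λ/μ = 11.29/17.49 = 0.6455; ρ = a/c = 0.3228
Σ_{k=0}^{1} a^k/k! (terms k=0..1) = 1.00000 + 0.64551 = 1.64551
Tail: a^2/(2!(1−ρ)) = 0.41669/(2·0.6772) = 0.30763
P₀ = 1/(1.64551 + 0.30763) = 1/1.95314 = 0.511995

Final: 0.511995


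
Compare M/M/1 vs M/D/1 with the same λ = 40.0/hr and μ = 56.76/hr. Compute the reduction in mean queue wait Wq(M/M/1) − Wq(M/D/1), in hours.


ρ = 40.0/56.76 = 0.7047
Wq(M/M/1) = ρ/(μ−λ) = 0.7047/16.76 = 0.04205 hr
Wq(M/D/1) = ρ/(2(μ−λ)) = 0.02102 hr
Savings = 0.04205 − 0.02102 = 0.02102 hr

Final: 0.02102 hr


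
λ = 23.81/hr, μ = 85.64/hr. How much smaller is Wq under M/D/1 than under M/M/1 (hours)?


ρ = 23.81/85.64 = 0.2780
Wq(M/M/1) = ρ/(μ−λ) = 0.2780/61.83 = 0.004497 hr
Wq(M/D/1) = ρ/(2(μ−λ)) = 0.002248 hr
Savings = 0.004497 − 0.002248 = 0.002248 hr

Final: 0.002248 hr


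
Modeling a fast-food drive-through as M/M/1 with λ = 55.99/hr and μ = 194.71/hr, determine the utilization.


ρ = λ/μ = 55.99/194.71 = 0.2876

Final: 0.2876


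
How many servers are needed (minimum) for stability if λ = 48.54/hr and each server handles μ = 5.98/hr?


Stability requires cμ > λ ⇔ c > λ/μ.
λ/μ = 48.54/5.98 = 8.1171
Minimum integer c = ⌊8.1171⌋ + 1 = 9
Check: 9·5.98 = 53.82 > 48.54, while 8·5.98 = 47.84 ≤ 48.54

Final: 9 servers


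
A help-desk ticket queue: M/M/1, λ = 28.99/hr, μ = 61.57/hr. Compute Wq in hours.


ρ = 28.99/61.57 = 0.4708
Wq = ρ/(μ−λ) = 0.4708/(61.57 − 28.99) = 0.4708/32.58 = 0.01445 hr

Final: 0.01445 hr


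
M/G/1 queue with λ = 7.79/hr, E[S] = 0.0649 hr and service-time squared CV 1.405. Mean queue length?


ρ = λ·E[S] = 7.79·0.0649 = 0.5056
Lq = ρ²(1+C_s²)/(2(1−ρ)) = 0.2556·(1+1.405)/(2·0.4944)
= 0.2556·2.4050/0.9889 = 0.62165

Final: 0.62165


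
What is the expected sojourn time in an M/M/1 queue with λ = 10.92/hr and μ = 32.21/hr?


W = 1/(μ−λ) = 1/(32.21 − 10.92) = 1/21.29 = 0.04697 hr

Final: 0.04697 hr


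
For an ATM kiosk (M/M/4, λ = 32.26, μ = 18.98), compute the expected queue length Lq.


a = λ/μ = 1.6997; ρ = a/4 = 0.4249
P₀ = 0.179623
Lq = P₀·a^c·ρ / (c!·(1−ρ)²) = 0.179623·8.34589·0.4249/(24·0.33072)
= 0.08026

Final: 0.08026


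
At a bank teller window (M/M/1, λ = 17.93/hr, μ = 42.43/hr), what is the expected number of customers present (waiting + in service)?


ρ = λ/μ = 17.93/42.43 = 0.4226
L = ρ/(1−ρ) = 0.4226/(1 − 0.4226) = 0.4226/0.5774 = 0.7318

Final: 0.7318


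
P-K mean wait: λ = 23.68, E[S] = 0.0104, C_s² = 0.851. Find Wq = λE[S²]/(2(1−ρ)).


ρ = λ·E[S] = 23.68·0.0104 = 0.2463
E[S²] = E[S]²(1+C_s²) = 0.0104²·(1+0.851) = 0.0002002
Wq = λ·E[S²]/(2(1−ρ)) = 23.68·0.0002002/(2·0.7537) = 0.003145 hr

Final: 0.003145 hr


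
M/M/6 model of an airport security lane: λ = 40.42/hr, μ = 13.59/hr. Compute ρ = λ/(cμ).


ρ = λ/(cμ) = 40.42/(6·13.59) = 40.42/81.54 = 0.4957

Final: 0.4957


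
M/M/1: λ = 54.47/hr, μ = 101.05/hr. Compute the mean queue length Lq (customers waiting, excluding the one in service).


ρ = 54.47/101.05 = 0.5390
Lq = ρ²/(1−ρ) = 0.2906/0.4610 = 0.6303

Final: 0.6303


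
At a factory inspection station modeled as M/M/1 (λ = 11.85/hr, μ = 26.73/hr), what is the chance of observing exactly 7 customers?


ρ = 11.85/26.73 = 0.4433
P_n = (1−ρ)·ρ^n = (1 − 0.4433)·0.4433^7 = 0.5567·0.003365 = 0.001873

Final: 0.001873


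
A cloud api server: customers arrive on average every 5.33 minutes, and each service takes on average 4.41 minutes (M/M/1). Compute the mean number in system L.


λ = 60/5.33 = 11.2570 /hr
μ = 60/4.41 = 13.6054 /hr
ρ = λ/μ = 11.2570/13.6054 = 0.8274
L = ρ/(1−ρ) = 0.8274/0.1726 = 4.7935

Final: 4.7935


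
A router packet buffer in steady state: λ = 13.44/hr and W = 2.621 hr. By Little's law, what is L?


L = λW = 13.44·2.621 = 35.2262

Final: 35.2262


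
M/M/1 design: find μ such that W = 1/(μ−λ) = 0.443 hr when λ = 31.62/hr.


W = 1/(μ−λ) ⇒ μ − λ = 1/W = 1/0.443 = 2.2573
μ = λ + 1/W = 31.62 + 2.2573 = 33.8773 per hr

Final: 33.8773 /hr


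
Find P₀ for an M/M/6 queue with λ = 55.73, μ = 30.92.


a = λ/μ = 55.73/30.92 = 1.8024; ρ = a/c = 0.3004
Σ_{k=0}^{5} a^k/k! (terms k=0..5) = 1.00000 + 1.80239 + 1.62431 + 0.97588 + 0.43973 + 0.15851 = 6.00083
Tail: a^6/(6!(1−ρ)) = 34.28446/(720·0.6996) = 0.06806
P₀ = 1/(6.00083 + 0.06806) = 1/6.06889 = 0.164775

Final: 0.164775


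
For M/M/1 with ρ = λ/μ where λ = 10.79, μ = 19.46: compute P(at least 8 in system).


ρ = 10.79/19.46 = 0.5545
P(N ≥ n) = ρ^n = 0.5545^8 = 0.008934

Final: 0.008934


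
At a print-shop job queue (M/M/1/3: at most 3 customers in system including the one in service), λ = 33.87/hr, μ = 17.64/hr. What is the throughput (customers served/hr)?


ρ = 1.9201; P_K = (1−ρ)ρ^3/(1−ρ^4) = 0.517241
λ_eff = λ(1 − P_K) = 33.87·(1 − 0.517241) = 33.87·0.482759 = 16.3510 /hr

Final: 16.3510 /hr


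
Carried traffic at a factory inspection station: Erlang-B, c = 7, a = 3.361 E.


B(7,3.361) = 0.034098 (Erlang-B)
Carried load = a(1 − B) = 3.361·(1 − 0.034098) = 3.361·0.965902 = 3.2464 E

Final: 3.2464 Erlangs


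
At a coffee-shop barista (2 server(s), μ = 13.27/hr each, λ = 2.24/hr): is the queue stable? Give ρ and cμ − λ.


Total capacity cμ = 2·13.27 = 26.54/hr
ρ = λ/(cμ) = 2.24/26.54 = 0.08440
Stable ⇔ ρ < 1: YES
Spare capacity = cμ − λ = 26.54 − 2.24 = 24.30/hr

Final: ρ = 0.08440; stable; margin = 24.30/hr


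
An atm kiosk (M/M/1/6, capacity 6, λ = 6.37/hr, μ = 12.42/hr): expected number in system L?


ρ = 6.37/12.42 = 0.5129
L = ρ[1 − (K+1)ρ^K + Kρ^(K+1)] / [(1−ρ)(1−ρ^(K+1))]
Numerator: 0.5129·(1 − 7·0.018201 + 6·0.009335) = 0.476263
Denominator: (0.4871)·(0.990665) = 0.482570
L = 0.476263/0.482570 = 0.9869

Final: 0.9869


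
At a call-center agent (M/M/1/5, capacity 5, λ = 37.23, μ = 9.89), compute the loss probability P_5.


ρ = λ/μ = 37.23/9.89 = 3.7644
P_K = (1−ρ)ρ^K/(1−ρ^(K+1)) = (-2.7644·755.933728)/(1 − 2845.643347)
= -2089.709619/-2844.643347 = 0.734612

Final: 0.734612


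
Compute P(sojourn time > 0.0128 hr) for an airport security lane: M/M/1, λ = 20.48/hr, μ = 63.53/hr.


W ~ Exponential(μ−λ) for M/M/1.
μ − λ = 63.53 − 20.48 = 43.0500
P(W > t) = e^{−(μ−λ)t} = e^{−0.5510} = 0.576350

Final: 0.576350


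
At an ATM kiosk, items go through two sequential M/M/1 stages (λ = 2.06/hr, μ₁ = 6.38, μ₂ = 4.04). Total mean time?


Each node sees arrival rate λ = 2.06/hr (tandem ⇒ throughput preserved).
W₁ = 1/(μ₁−λ) = 1/(6.38−2.06) = 0.23148 hr
W₂ = 1/(μ₂−λ) = 1/(4.04−2.06) = 0.50505 hr
W_total = W₁ + W₂ = 0.23148 + 0.50505 = 0.73653 hr

Final: 0.73653 hr


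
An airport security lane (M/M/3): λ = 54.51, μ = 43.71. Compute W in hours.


a = 1.2471; ρ = 0.4157; P₀ = 0.279493
Lq = P₀·a^c·ρ/(c!(1−ρ)²) = 0.11000
Wq = Lq/λ = 0.11000/54.51 = 0.002018 hr
W = Wq + 1/μ = 0.002018 + 0.02288 = 0.02490 hr

Final: 0.02490 hr


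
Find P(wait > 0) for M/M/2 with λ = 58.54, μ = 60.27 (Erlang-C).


a = λ/μ = 0.9713; ρ = a/2 = 0.4856
P₀ = 0.346214 (from M/M/c formula)
C(c,a) = [a^c/(c!(1−ρ))]·P₀ = [0.94342/(2·0.5144)]·0.346214
= 0.91709·0.346214 = 0.317510

Final: 0.317510


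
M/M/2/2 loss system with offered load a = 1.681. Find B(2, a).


B(c,a) = (a^c/c!) / Σ_{k=0}^{c} a^k/k!
a^2/2! = 1.412880
Σ terms (k=0..2): 1.00000 + 1.68100 + 1.41288 = 4.093881
B = 1.412880/4.093881 = 0.345120

Final: 0.345120


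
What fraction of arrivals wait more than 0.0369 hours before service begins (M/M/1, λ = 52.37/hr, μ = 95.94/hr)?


ρ = 52.37/95.94 = 0.5459
P(Wq > t) = ρ·e^{−(μ−λ)t} = 0.5459·e^{−1.6077}
= 0.5459·0.200341 = 0.109359

Final: 0.109359


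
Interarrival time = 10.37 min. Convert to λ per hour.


λ = 1/(interarrival time) in consistent units.
1 hour = 60 min, so λ = 60/10.37 = 5.7859 per hour

Final: 5.7859 /hr


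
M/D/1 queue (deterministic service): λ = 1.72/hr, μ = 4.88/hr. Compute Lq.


ρ = 1.72/4.88 = 0.3525
M/D/1: Lq = ρ²/(2(1−ρ)) = 0.1242/(2·0.6475) = 0.09592

Final: 0.09592


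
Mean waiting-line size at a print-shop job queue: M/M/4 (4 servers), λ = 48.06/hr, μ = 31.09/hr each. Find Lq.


a = λ/μ = 1.5458; ρ = a/4 = 0.3865
P₀ = 0.210789
Lq = P₀·a^c·ρ / (c!·(1−ρ)²) = 0.210789·5.71021·0.3865/(24·0.37643)
= 0.05149

Final: 0.05149


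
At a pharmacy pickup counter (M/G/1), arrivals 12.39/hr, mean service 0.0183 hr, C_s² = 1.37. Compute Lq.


ρ = λ·E[S] = 12.39·0.0183 = 0.2267
Lq = ρ²(1+C_s²)/(2(1−ρ)) = 0.05141·(1+1.37)/(2·0.7733)
= 0.05141·2.3700/1.5465 = 0.07878

Final: 0.07878


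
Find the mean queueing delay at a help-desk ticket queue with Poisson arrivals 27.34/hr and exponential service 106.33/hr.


ρ = 27.34/106.33 = 0.2571
Wq = ρ/(μ−λ) = 0.2571/(106.33 − 27.34) = 0.2571/78.99 = 0.003255 hr

Final: 0.003255 hr


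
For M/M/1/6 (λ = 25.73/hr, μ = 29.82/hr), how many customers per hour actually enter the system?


ρ = 0.8628; P_K = (1−ρ)ρ^6/(1−ρ^7) = 0.087895
λ_eff = λ(1 − P_K) = 25.73·(1 − 0.087895) = 25.73·0.912105 = 23.4685 /hr

Final: 23.4685 /hr


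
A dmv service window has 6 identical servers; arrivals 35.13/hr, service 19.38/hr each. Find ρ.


ρ = λ/(cμ) = 35.13/(6·19.38) = 35.13/116.28 = 0.3021

Final: 0.3021


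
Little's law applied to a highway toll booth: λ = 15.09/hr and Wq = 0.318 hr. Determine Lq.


Lq = λWq = 15.09·0.318 = 4.7986

Final: 4.7986


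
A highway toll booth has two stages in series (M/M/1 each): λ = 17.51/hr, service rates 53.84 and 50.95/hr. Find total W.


Each node sees arrival rate λ = 17.51/hr (tandem ⇒ throughput preserved).
W₁ = 1/(μ₁−λ) = 1/(53.84−17.51) = 0.02753 hr
W₂ = 1/(μ₂−λ) = 1/(50.95−17.51) = 0.02990 hr
W_total = W₁ + W₂ = 0.02753 + 0.02990 = 0.05743 hr

Final: 0.05743 hr


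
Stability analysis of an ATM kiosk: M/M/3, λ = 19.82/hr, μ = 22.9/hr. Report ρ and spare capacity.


Total capacity cμ = 3·22.9 = 68.70/hr
ρ = λ/(cμ) = 19.82/68.70 = 0.2885
Stable ⇔ ρ < 1: YES
Spare capacity = cμ − λ = 68.70 − 19.82 = 48.88/hr

Final: ρ = 0.2885; stable; margin = 48.88/hr


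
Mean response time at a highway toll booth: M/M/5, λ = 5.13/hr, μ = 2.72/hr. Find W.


a = 1.8860; ρ = 0.3772; P₀ = 0.150847
Lq = P₀·a^c·ρ/(c!(1−ρ)²) = 0.02917
Wq = Lq/λ = 0.02917/5.13 = 0.005687 hr
W = Wq + 1/μ = 0.005687 + 0.36765 = 0.37333 hr

Final: 0.37333 hr


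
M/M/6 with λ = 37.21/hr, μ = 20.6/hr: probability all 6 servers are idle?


a = λ/μ = 37.21/20.6 = 1.8063; ρ = a/c = 0.3011
Σ_{k=0}^{5} a^k/k! (terms k=0..5) = 1.00000 + 1.80631 + 1.63138 + 0.98226 + 0.44357 + 0.16024 = 6.02376
Tail: a^6/(6!(1−ρ)) = 34.73399/(720·0.6989) = 0.06902
P₀ = 1/(6.02376 + 0.06902) = 1/6.09278 = 0.164129

Final: 0.164129


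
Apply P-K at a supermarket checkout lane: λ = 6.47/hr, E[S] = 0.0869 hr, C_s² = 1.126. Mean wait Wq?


ρ = λ·E[S] = 6.47·0.0869 = 0.5622
E[S²] = E[S]²(1+C_s²) = 0.0869²·(1+1.126) = 0.016055
Wq = λ·E[S²]/(2(1−ρ)) = 6.47·0.016055/(2·0.4378) = 0.11864 hr

Final: 0.11864 hr


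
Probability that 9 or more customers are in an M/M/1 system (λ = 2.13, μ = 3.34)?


ρ = 2.13/3.34 = 0.6377
P(N ≥ n) = ρ^n = 0.6377^9 = 0.017446

Final: 0.017446


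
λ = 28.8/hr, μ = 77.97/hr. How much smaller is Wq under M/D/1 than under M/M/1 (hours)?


ρ = 28.8/77.97 = 0.3694
Wq(M/M/1) = ρ/(μ−λ) = 0.3694/49.17 = 0.007512 hr
Wq(M/D/1) = ρ/(2(μ−λ)) = 0.003756 hr
Savings = 0.007512 − 0.003756 = 0.003756 hr

Final: 0.003756 hr


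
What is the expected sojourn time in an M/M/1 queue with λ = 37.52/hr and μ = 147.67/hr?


W = 1/(μ−λ) = 1/(147.67 − 37.52) = 1/110.15 = 0.009079 hr

Final: 0.009079 hr


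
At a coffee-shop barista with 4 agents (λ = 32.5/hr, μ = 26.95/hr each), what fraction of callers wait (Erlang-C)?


a = λ/μ = 1.2059; ρ = a/4 = 0.3015
P₀ = 0.298371 (from M/M/c formula)
C(c,a) = [a^c/(c!(1−ρ))]·P₀ = [2.11494/(24·0.6985)]·0.298371
= 0.12616·0.298371 = 0.037642

Final: 0.037642


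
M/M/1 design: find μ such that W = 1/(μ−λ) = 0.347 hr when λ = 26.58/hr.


W = 1/(μ−λ) ⇒ μ − λ = 1/W = 1/0.347 = 2.8818
μ = λ + 1/W = 26.58 + 2.8818 = 29.4618 per hr

Final: 29.4618 /hr


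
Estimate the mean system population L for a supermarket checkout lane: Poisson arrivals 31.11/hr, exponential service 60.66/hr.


ρ = λ/μ = 31.11/60.66 = 0.5129
L = ρ/(1−ρ) = 0.5129/(1 − 0.5129) = 0.5129/0.4871 = 1.0528

Final: 1.0528


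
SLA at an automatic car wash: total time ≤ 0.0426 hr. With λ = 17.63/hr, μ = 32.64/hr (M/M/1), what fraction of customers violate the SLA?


W ~ Exponential(μ−λ) for M/M/1.
μ − λ = 32.64 − 17.63 = 15.0100
P(W > t) = e^{−(μ−λ)t} = e^{−0.6394} = 0.527595

Final: 0.527595


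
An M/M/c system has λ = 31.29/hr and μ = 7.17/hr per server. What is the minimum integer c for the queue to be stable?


Stability requires cμ > λ ⇔ c > λ/μ.
λ/μ = 31.29/7.17 = 4.3640
Minimum integer c = ⌊4.3640⌋ + 1 = 5
Check: 5·7.17 = 35.85 > 31.29, while 4·7.17 = 28.68 ≤ 31.29

Final: 5 servers


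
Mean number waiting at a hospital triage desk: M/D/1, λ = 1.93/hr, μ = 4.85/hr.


ρ = 1.93/4.85 = 0.3979
M/D/1: Lq = ρ²/(2(1−ρ)) = 0.1584/(2·0.6021) = 0.13151

Final: 0.13151


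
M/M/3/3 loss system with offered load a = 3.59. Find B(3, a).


B(c,a) = (a^c/c!) / Σ_{k=0}^{c} a^k/k!
a^3/3! = 7.711380
Σ terms (k=0..3): 1.00000 + 3.59000 + 6.44405 + 7.71138 = 18.745430
B = 7.711380/18.745430 = 0.411374

Final: 0.411374


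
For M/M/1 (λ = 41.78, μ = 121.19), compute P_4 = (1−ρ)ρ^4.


ρ = 41.78/121.19 = 0.3447
P_n = (1−ρ)·ρ^n = (1 − 0.3447)·0.3447^4 = 0.6553·0.014126 = 0.009256

Final: 0.009256


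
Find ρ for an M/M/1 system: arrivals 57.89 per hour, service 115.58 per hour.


ρ = λ/μ = 57.89/115.58 = 0.5009

Final: 0.5009


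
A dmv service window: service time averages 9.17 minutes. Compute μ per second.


μ = 1/(service time) in consistent units.
1 second = 0.0166667 min, so μ = 0.0166667/9.17 = 0.001818 per second

Final: 0.001818 /sec


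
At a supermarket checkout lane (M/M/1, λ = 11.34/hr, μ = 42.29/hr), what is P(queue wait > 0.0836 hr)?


ρ = 11.34/42.29 = 0.2681
P(Wq > t) = ρ·e^{−(μ−λ)t} = 0.2681·e^{−2.5874}
= 0.2681·0.075214 = 0.020168

Final: 0.020168


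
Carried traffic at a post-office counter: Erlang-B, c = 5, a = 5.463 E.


B(5,5.463) = 0.321255 (Erlang-B)
Carried load = a(1 − B) = 5.463·(1 − 0.321255) = 5.463·0.678745 = 3.7080 E

Final: 3.7080 Erlangs


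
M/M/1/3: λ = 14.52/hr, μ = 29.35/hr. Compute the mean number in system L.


ρ = 14.52/29.35 = 0.4947
L = ρ[1 − (K+1)ρ^K + Kρ^(K+1)] / [(1−ρ)(1−ρ^(K+1))]
Numerator: 0.4947·(1 − 4·0.121081 + 3·0.059901) = 0.344017
Denominator: (0.5053)·(0.940099) = 0.475014
L = 0.344017/0.475014 = 0.7242

Final: 0.7242


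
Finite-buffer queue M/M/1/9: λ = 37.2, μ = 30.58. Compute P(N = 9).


ρ = λ/μ = 37.2/30.58 = 1.2165
P_K = (1−ρ)ρ^K/(1−ρ^(K+1)) = (-0.2165·5.833768)/(1 − 7.096670)
= -1.262902/-6.096670 = 0.207146

Final: 0.207146


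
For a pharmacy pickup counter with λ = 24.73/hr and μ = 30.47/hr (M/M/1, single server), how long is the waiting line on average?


ρ = 24.73/30.47 = 0.8116
Lq = ρ²/(1−ρ) = 0.6587/0.1884 = 3.4967

Final: 3.4967


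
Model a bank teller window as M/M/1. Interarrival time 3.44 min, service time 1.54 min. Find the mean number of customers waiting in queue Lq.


λ = 60/3.44 = 17.4419 /hr
μ = 60/1.54 = 38.9610 /hr
ρ = λ/μ = 17.4419/38.9610 = 0.4477
Lq = ρ²/(1−ρ) = 0.2004/0.5523 = 0.3629

Final: 0.3629


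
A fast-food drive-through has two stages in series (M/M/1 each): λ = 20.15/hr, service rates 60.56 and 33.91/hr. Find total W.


Each node sees arrival rate λ = 20.15/hr (tandem ⇒ throughput preserved).
W₁ = 1/(μ₁−λ) = 1/(60.56−20.15) = 0.02475 hr
W₂ = 1/(μ₂−λ) = 1/(33.91−20.15) = 0.07267 hr
W_total = W₁ + W₂ = 0.02475 + 0.07267 = 0.09742 hr

Final: 0.09742 hr


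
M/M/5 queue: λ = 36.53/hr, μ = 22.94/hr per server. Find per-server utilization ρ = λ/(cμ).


ρ = λ/(cμ) = 36.53/(5·22.94) = 36.53/114.70 = 0.3185

Final: 0.3185


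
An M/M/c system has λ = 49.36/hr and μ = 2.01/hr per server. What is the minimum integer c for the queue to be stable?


Stability requires cμ > λ ⇔ c > λ/μ.
λ/μ = 49.36/2.01 = 24.5572
Minimum integer c = ⌊24.5572⌋ + 1 = 25
Check: 25·2.01 = 50.25 > 49.36, while 24·2.01 = 48.24 ≤ 49.36

Final: 25 servers


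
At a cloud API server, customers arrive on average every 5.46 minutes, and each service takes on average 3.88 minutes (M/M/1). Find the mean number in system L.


λ = 60/5.46 = 10.9890 /hr
μ = 60/3.88 = 15.4639 /hr
ρ = λ/μ = 10.9890/15.4639 = 0.7106
L = ρ/(1−ρ) = 0.7106/0.2894 = 2.4557

Final: 2.4557


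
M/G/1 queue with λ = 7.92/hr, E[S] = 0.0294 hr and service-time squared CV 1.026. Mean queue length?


ρ = λ·E[S] = 7.92·0.0294 = 0.2328
Lq = ρ²(1+C_s²)/(2(1−ρ)) = 0.05422·(1+1.026)/(2·0.7672)
= 0.05422·2.0260/1.5343 = 0.07159

Final: 0.07159


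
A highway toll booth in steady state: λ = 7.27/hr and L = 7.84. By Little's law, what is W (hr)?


W = L/λ = 7.84/7.27 = 1.0784 hr

Final: 1.0784 hr


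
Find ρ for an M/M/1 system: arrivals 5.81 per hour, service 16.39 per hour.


ρ = λ/μ = 5.81/16.39 = 0.3545

Final: 0.3545


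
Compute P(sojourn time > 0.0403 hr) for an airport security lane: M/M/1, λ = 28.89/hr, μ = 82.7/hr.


W ~ Exponential(μ−λ) for M/M/1.
μ − λ = 82.7 − 28.89 = 53.8100
P(W > t) = e^{−(μ−λ)t} = e^{−2.1685} = 0.114344

Final: 0.114344


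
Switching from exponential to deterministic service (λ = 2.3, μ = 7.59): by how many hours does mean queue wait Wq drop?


ρ = 2.3/7.59 = 0.3030
Wq(M/M/1) = ρ/(μ−λ) = 0.3030/5.29 = 0.05728 hr
Wq(M/D/1) = ρ/(2(μ−λ)) = 0.02864 hr
Savings = 0.05728 − 0.02864 = 0.02864 hr

Final: 0.02864 hr


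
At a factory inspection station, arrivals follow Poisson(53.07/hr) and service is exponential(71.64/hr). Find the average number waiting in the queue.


ρ = 53.07/71.64 = 0.7408
Lq = ρ²/(1−ρ) = 0.5488/0.2592 = 2.1170

Final: 2.1170


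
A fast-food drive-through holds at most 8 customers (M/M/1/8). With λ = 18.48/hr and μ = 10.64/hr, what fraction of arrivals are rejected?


ρ = λ/μ = 18.48/10.64 = 1.7368
P_K = (1−ρ)ρ^K/(1−ρ^(K+1)) = (-0.7368·82.809986)/(1 − 143.827870)
= -61.017884/-142.827870 = 0.427213

Final: 0.427213


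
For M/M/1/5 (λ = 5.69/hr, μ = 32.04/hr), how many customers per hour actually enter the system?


ρ = 0.1776; P_K = (1−ρ)ρ^5/(1−ρ^6) = 0.0001453
λ_eff = λ(1 − P_K) = 5.69·(1 − 0.0001453) = 5.69·0.999855 = 5.6892 /hr

Final: 5.6892 /hr


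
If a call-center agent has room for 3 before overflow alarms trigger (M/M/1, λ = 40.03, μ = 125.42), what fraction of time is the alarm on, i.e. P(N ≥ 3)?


ρ = 40.03/125.42 = 0.3192
P(N ≥ n) = ρ^n = 0.3192^3 = 0.032513

Final: 0.032513


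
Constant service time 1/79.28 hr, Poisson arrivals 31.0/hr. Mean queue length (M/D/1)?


ρ = 31.0/79.28 = 0.3910
M/D/1: Lq = ρ²/(2(1−ρ)) = 0.1529/(2·0.6090) = 0.12553

Final: 0.12553


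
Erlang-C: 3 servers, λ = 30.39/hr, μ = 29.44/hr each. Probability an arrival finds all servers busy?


a = λ/μ = 1.0323; ρ = a/3 = 0.3441
P₀ = 0.351548 (from M/M/c formula)
C(c,a) = [a^c/(c!(1−ρ))]·P₀ = [1.09996/(6·0.6559)]·0.351548
= 0.27950·0.351548 = 0.098258

Final: 0.098258


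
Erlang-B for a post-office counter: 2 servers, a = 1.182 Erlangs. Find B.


B(c,a) = (a^c/c!) / Σ_{k=0}^{c} a^k/k!
a^2/2! = 0.698562
Σ terms (k=0..2): 1.00000 + 1.18200 + 0.69856 = 2.880562
B = 0.698562/2.880562 = 0.242509

Final: 0.242509


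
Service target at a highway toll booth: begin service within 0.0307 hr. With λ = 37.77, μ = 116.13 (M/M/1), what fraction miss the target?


ρ = 37.77/116.13 = 0.3252
P(Wq > t) = ρ·e^{−(μ−λ)t} = 0.3252·e^{−2.4057}
= 0.3252·0.090207 = 0.029339

Final: 0.029339


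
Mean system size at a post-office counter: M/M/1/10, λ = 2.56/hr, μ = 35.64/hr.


ρ = 2.56/35.64 = 0.07183
L = ρ[1 − (K+1)ρ^K + Kρ^(K+1)] / [(1−ρ)(1−ρ^(K+1))]
Numerator: 0.07183·(1 − 11·3.656e-12 + 10·2.626e-13) = 0.071829
Denominator: (0.9282)·(1.000000) = 0.928171
L = 0.071829/0.928171 = 0.07739

Final: 0.07739


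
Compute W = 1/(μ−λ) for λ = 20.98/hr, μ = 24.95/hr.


W = 1/(μ−λ) = 1/(24.95 − 20.98) = 1/3.97 = 0.2519 hr

Final: 0.2519 hr


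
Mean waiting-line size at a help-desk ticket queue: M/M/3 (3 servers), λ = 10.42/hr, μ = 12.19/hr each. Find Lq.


a = λ/μ = 0.8548; ρ = a/3 = 0.2849
P₀ = 0.422705
Lq = P₀·a^c·ρ / (c!·(1−ρ)²) = 0.422705·0.62459·0.2849/(6·0.51132)
= 0.02452

Final: 0.02452


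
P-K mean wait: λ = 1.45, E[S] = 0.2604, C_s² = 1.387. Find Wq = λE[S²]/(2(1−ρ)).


ρ = λ·E[S] = 1.45·0.2604 = 0.3776
E[S²] = E[S]²(1+C_s²) = 0.2604²·(1+1.387) = 0.161858
Wq = λ·E[S²]/(2(1−ρ)) = 1.45·0.161858/(2·0.6224) = 0.18853 hr

Final: 0.18853 hr


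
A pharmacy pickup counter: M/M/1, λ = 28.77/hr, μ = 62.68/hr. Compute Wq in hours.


ρ = 28.77/62.68 = 0.4590
Wq = ρ/(μ−λ) = 0.4590/(62.68 − 28.77) = 0.4590/33.91 = 0.01354 hr

Final: 0.01354 hr


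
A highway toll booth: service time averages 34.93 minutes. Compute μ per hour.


μ = 1/(service time) in consistent units.
1 hour = 60 min, so μ = 60/34.93 = 1.7177 per hour

Final: 1.7177 /hr


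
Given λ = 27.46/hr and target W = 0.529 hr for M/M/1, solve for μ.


W = 1/(μ−λ) ⇒ μ − λ = 1/W = 1/0.529 = 1.8904
μ = λ + 1/W = 27.46 + 1.8904 = 29.3504 per hr

Final: 29.3504 /hr


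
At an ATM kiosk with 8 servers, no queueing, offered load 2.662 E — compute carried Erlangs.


B(8,2.662) = 0.004373 (Erlang-B)
Carried load = a(1 − B) = 2.662·(1 − 0.004373) = 2.662·0.995627 = 2.6504 E

Final: 2.6504 Erlangs


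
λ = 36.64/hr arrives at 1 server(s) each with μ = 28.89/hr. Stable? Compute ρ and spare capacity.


Total capacity cμ = 1·28.89 = 28.89/hr
ρ = λ/(cμ) = 36.64/28.89 = 1.2683
Stable ⇔ ρ < 1: NO
Spare capacity = cμ − λ = 28.89 − 36.64 = -7.75/hr

Final: ρ = 1.2683; unstable; margin = -7.75/hr


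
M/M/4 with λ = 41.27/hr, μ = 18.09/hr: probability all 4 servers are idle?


a = λ/μ = 41.27/18.09 = 2.2814; ρ = a/c = 0.5703
Σ_{k=0}^{3} a^k/k! (terms k=0..3) = 1.00000 + 2.28137 + 2.60233 + 1.97896 = 7.86266
Tail: a^4/(4!(1−ρ)) = 27.08842/(24·0.4297) = 2.62694
P₀ = 1/(7.86266 + 2.62694) = 1/10.48960 = 0.095333

Final: 0.095333


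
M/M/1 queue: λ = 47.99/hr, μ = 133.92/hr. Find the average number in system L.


ρ = λ/μ = 47.99/133.92 = 0.3583
L = ρ/(1−ρ) = 0.3583/(1 − 0.3583) = 0.3583/0.6417 = 0.5585

Final: 0.5585


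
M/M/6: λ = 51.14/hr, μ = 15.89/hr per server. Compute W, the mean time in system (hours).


a = 3.2184; ρ = 0.5364; P₀ = 0.039016
Lq = P₀·a^c·ρ/(c!(1−ρ)²) = 0.15029
Wq = Lq/λ = 0.15029/51.14 = 0.002939 hr
W = Wq + 1/μ = 0.002939 + 0.06293 = 0.06587 hr

Final: 0.06587 hr


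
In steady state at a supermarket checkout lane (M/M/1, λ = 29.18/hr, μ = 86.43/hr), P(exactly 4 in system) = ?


ρ = 29.18/86.43 = 0.3376
P_n = (1−ρ)·ρ^n = (1 − 0.3376)·0.3376^4 = 0.6624·0.012992 = 0.008606

Final: 0.008606


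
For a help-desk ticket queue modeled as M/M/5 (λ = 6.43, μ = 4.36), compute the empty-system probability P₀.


a = λ/μ = 6.43/4.36 = 1.4748; ρ = a/c = 0.2950
Σ_{k=0}^{4} a^k/k! (terms k=0..4) = 1.00000 + 1.47477 + 1.08747 + 0.53459 + 0.19710 = 4.29394
Tail: a^5/(5!(1−ρ)) = 6.97626/(120·0.7050) = 0.08246
P₀ = 1/(4.29394 + 0.08246) = 1/4.37639 = 0.228499

Final: 0.228499


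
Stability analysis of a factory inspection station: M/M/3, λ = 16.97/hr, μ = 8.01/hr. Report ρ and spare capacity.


Total capacity cμ = 3·8.01 = 24.03/hr
ρ = λ/(cμ) = 16.97/24.03 = 0.7062
Stable ⇔ ρ < 1: YES
Spare capacity = cμ − λ = 24.03 − 16.97 = 7.06/hr

Final: ρ = 0.7062; stable; margin = 7.06/hr


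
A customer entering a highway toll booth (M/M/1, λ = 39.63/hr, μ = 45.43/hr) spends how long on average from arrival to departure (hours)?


W = 1/(μ−λ) = 1/(45.43 − 39.63) = 1/5.80 = 0.1724 hr

Final: 0.1724 hr


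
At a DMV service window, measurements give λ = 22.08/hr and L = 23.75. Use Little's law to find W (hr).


W = L/λ = 23.75/22.08 = 1.0756 hr

Final: 1.0756 hr


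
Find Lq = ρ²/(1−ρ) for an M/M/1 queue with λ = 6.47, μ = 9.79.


ρ = 6.47/9.79 = 0.6609
Lq = ρ²/(1−ρ) = 0.4368/0.3391 = 1.2879

Final: 1.2879


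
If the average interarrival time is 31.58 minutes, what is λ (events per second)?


λ = 1/(interarrival time) in consistent units.
1 second = 0.0166667 min, so λ = 0.0166667/31.58 = 0.0005278 per second

Final: 0.0005278 /sec


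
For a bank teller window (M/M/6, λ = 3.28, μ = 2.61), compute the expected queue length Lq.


a = λ/μ = 1.2567; ρ = a/6 = 0.2095
P₀ = 0.284567
Lq = P₀·a^c·ρ / (c!·(1−ρ)²) = 0.284567·3.93913·0.2095/(720·0.62497)
= 0.0005218

Final: 0.0005218


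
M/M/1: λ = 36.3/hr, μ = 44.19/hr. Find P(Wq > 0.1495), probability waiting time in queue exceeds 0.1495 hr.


ρ = 36.3/44.19 = 0.8215
P(Wq > t) = ρ·e^{−(μ−λ)t} = 0.8215·e^{−1.1796}
= 0.8215·0.307416 = 0.252527

Final: 0.252527


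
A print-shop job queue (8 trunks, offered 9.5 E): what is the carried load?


B(8,9.5) = 0.314326 (Erlang-B)
Carried load = a(1 − B) = 9.5·(1 − 0.314326) = 9.5·0.685674 = 6.5139 E

Final: 6.5139 Erlangs


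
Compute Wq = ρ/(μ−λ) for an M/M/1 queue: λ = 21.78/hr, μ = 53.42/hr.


ρ = 21.78/53.42 = 0.4077
Wq = ρ/(μ−λ) = 0.4077/(53.42 − 21.78) = 0.4077/31.64 = 0.01289 hr

Final: 0.01289 hr


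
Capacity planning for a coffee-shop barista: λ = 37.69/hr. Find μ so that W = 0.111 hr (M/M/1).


W = 1/(μ−λ) ⇒ μ − λ = 1/W = 1/0.111 = 9.0090
μ = λ + 1/W = 37.69 + 9.0090 = 46.6990 per hr

Final: 46.6990 /hr


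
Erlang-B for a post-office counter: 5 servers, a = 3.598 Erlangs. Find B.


B(c,a) = (a^c/c!) / Σ_{k=0}^{c} a^k/k!
a^5/5! = 5.024867
Σ terms (k=0..5): 1.00000 + 3.59800 + 6.47280 + 7.76305 + 6.98286 + 5.02487 = 30.841577
B = 5.024867/30.841577 = 0.162925

Final: 0.162925


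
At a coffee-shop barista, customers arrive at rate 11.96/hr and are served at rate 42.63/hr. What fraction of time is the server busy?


ρ = λ/μ = 11.96/42.63 = 0.2806

Final: 0.2806


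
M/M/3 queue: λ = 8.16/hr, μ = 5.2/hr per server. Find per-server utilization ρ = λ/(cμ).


ρ = λ/(cμ) = 8.16/(3·5.2) = 8.16/15.60 = 0.5231

Final: 0.5231


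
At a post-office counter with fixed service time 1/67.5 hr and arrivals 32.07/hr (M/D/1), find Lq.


ρ = 32.07/67.5 = 0.4751
M/D/1: Lq = ρ²/(2(1−ρ)) = 0.2257/(2·0.5249) = 0.21503

Final: 0.21503


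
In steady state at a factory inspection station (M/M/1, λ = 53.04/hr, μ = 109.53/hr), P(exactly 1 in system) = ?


ρ = 53.04/109.53 = 0.4843
P_n = (1−ρ)·ρ^n = (1 − 0.4843)·0.4843^1 = 0.5157·0.484251 = 0.249752

Final: 0.249752


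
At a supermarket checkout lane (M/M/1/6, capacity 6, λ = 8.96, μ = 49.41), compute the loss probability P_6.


ρ = λ/μ = 8.96/49.41 = 0.1813
P_K = (1−ρ)ρ^K/(1−ρ^(K+1)) = (0.8187·0.00003556)/(1 − 0.000006448)
= 0.00002911/0.999994 = 0.00002911

Final: 0.00002911


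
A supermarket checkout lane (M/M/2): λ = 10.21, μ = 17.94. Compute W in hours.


a = 0.5691; ρ = 0.2846; P₀ = 0.556954
Lq = P₀·a^c·ρ/(c!(1−ρ)²) = 0.05014
Wq = Lq/λ = 0.05014/10.21 = 0.004911 hr
W = Wq + 1/μ = 0.004911 + 0.05574 = 0.06065 hr

Final: 0.06065 hr


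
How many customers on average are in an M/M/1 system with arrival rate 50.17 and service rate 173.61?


ρ = λ/μ = 50.17/173.61 = 0.2890
L = ρ/(1−ρ) = 0.2890/(1 − 0.2890) = 0.2890/0.7110 = 0.4064

Final: 0.4064


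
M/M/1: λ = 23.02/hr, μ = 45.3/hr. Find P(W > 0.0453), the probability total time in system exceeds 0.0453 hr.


W ~ Exponential(μ−λ) for M/M/1.
μ − λ = 45.3 − 23.02 = 22.2800
P(W > t) = e^{−(μ−λ)t} = e^{−1.0093} = 0.364480

Final: 0.364480


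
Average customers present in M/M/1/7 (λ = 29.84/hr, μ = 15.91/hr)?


ρ = 29.84/15.91 = 1.8755
L = ρ[1 − (K+1)ρ^K + Kρ^(K+1)] / [(1−ρ)(1−ρ^(K+1))]
Numerator: 1.8755·(1 − 8·81.639526 + 7·153.119010) = 787.199952
Denominator: (-0.8755)·(-152.119010) = 133.187795
L = 787.199952/133.187795 = 5.9105

Final: 5.9105


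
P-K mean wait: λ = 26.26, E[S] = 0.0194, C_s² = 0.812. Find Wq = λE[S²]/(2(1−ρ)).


ρ = λ·E[S] = 26.26·0.0194 = 0.5094
E[S²] = E[S]²(1+C_s²) = 0.0194²·(1+0.812) = 0.0006820
Wq = λ·E[S²]/(2(1−ρ)) = 26.26·0.0006820/(2·0.4906) = 0.01825 hr

Final: 0.01825 hr


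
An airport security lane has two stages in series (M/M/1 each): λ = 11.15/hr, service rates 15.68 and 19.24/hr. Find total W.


Each node sees arrival rate λ = 11.15/hr (tandem ⇒ throughput preserved).
W₁ = 1/(μ₁−λ) = 1/(15.68−11.15) = 0.22075 hr
W₂ = 1/(μ₂−λ) = 1/(19.24−11.15) = 0.12361 hr
W_total = W₁ + W₂ = 0.22075 + 0.12361 = 0.34436 hr

Final: 0.34436 hr


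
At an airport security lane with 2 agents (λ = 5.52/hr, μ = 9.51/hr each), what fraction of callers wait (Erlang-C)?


a = λ/μ = 0.5804; ρ = a/2 = 0.2902
P₀ = 0.550122 (from M/M/c formula)
C(c,a) = [a^c/(c!(1−ρ))]·P₀ = [0.33691/(2·0.7098)]·0.550122
= 0.23734·0.550122 = 0.130564

Final: 0.130564


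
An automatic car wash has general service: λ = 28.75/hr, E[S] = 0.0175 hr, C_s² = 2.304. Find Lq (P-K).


ρ = λ·E[S] = 28.75·0.0175 = 0.5031
Lq = ρ²(1+C_s²)/(2(1−ρ)) = 0.2531·(1+2.304)/(2·0.4969)
= 0.2531·3.3040/0.9937 = 0.84162

Final: 0.84162


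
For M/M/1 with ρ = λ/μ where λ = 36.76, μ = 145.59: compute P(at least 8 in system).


ρ = 36.76/145.59 = 0.2525
P(N ≥ n) = ρ^n = 0.2525^8 = 0.00001652

Final: 0.00001652


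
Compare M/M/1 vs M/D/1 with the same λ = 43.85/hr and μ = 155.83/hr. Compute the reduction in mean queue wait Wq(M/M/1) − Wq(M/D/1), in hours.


ρ = 43.85/155.83 = 0.2814
Wq(M/M/1) = ρ/(μ−λ) = 0.2814/111.98 = 0.002513 hr
Wq(M/D/1) = ρ/(2(μ−λ)) = 0.001256 hr
Savings = 0.002513 − 0.001256 = 0.001256 hr

Final: 0.001256 hr


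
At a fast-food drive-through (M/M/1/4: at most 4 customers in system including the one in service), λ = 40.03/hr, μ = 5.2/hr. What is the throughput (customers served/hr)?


ρ = 7.6981; P_K = (1−ρ)ρ^4/(1−ρ^5) = 0.870130
λ_eff = λ(1 − P_K) = 40.03·(1 − 0.870130) = 40.03·0.129870 = 5.1987 /hr

Final: 5.1987 /hr


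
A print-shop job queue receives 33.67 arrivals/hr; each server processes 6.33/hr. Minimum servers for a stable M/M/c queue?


Stability requires cμ > λ ⇔ c > λ/μ.
λ/μ = 33.67/6.33 = 5.3191
Minimum integer c = ⌊5.3191⌋ + 1 = 6
Check: 6·6.33 = 37.98 > 33.67, while 5·6.33 = 31.65 ≤ 33.67

Final: 6 servers


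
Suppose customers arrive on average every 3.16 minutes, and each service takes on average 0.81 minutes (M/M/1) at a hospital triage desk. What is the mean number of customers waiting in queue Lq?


λ = 60/3.16 = 18.9873 /hr
μ = 60/0.81 = 74.0741 /hr
ρ = λ/μ = 18.9873/74.0741 = 0.2563
Lq = ρ²/(1−ρ) = 0.06570/0.7437 = 0.08835

Final: 0.08835


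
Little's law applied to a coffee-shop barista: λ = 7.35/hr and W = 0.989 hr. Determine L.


L = λW = 7.35·0.989 = 7.2691

Final: 7.2691


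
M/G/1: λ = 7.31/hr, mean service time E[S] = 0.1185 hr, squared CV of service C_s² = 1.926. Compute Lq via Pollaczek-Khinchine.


ρ = λ·E[S] = 7.31·0.1185 = 0.8662
Lq = ρ²(1+C_s²)/(2(1−ρ)) = 0.7504·(1+1.926)/(2·0.1338)
= 0.7504·2.9260/0.2675 = 8.20679

Final: 8.20679


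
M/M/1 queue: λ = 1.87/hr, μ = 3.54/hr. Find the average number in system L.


ρ = λ/μ = 1.87/3.54 = 0.5282
L = ρ/(1−ρ) = 0.5282/(1 − 0.5282) = 0.5282/0.4718 = 1.1198

Final: 1.1198


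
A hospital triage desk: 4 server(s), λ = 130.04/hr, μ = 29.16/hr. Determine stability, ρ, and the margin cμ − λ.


Total capacity cμ = 4·29.16 = 116.64/hr
ρ = λ/(cμ) = 130.04/116.64 = 1.1149
Stable ⇔ ρ < 1: NO
Spare capacity = cμ − λ = 116.64 − 130.04 = -13.40/hr

Final: ρ = 1.1149; unstable; margin = -13.40/hr


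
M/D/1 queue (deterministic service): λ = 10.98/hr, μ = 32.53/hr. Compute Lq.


ρ = 10.98/32.53 = 0.3375
M/D/1: Lq = ρ²/(2(1−ρ)) = 0.1139/(2·0.6625) = 0.08599

Final: 0.08599


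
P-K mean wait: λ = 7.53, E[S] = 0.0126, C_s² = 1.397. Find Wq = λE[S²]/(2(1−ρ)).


ρ = λ·E[S] = 7.53·0.0126 = 0.09488
E[S²] = E[S]²(1+C_s²) = 0.0126²·(1+1.397) = 0.0003805
Wq = λ·E[S²]/(2(1−ρ)) = 7.53·0.0003805/(2·0.9051) = 0.001583 hr

Final: 0.001583 hr


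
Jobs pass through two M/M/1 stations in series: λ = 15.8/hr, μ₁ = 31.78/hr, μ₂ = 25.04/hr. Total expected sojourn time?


Each node sees arrival rate λ = 15.8/hr (tandem ⇒ throughput preserved).
W₁ = 1/(μ₁−λ) = 1/(31.78−15.8) = 0.06258 hr
W₂ = 1/(μ₂−λ) = 1/(25.04−15.8) = 0.10823 hr
W_total = W₁ + W₂ = 0.06258 + 0.10823 = 0.17080 hr

Final: 0.17080 hr


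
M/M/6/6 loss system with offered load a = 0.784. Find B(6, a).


B(c,a) = (a^c/c!) / Σ_{k=0}^{c} a^k/k!
a^6/6! = 0.0003225
Σ terms (k=0..6): 1.00000 + 0.78400 + 0.30733 + 0.08032 + 0.01574 + 0.002468 + 0.0003225 = 2.190176
B = 0.0003225/2.190176 = 0.0001473

Final: 0.0001473


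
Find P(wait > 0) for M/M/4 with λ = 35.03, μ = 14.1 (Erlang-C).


a = λ/μ = 2.4844; ρ = a/4 = 0.6211
P₀ = 0.075100 (from M/M/c formula)
C(c,a) = [a^c/(c!(1−ρ))]·P₀ = [38.09641/(24·0.3789)]·0.075100
= 4.18936·0.075100 = 0.314621

Final: 0.314621


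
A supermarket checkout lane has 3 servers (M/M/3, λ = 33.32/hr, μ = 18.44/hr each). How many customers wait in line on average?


a = λ/μ = 1.8069; ρ = a/3 = 0.6023
P₀ = 0.144676
Lq = P₀·a^c·ρ / (c!·(1−ρ)²) = 0.144676·5.89973·0.6023/(6·0.15815)
= 0.54178

Final: 0.54178
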